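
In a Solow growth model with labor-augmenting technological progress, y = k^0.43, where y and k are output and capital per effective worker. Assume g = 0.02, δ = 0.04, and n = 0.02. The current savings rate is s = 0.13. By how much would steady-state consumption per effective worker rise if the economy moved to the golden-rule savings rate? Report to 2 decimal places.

Δc ≈ 0.77

n + g + δ = 0.02 + 0.02 + 0.04 = 0.08.
Current steady state (s = 0.13): k* = (0.13/0.08)^(1/0.57) ≈ 2.3438, y* = 2.3438^0.43 ≈ 1.4423, c* = (1−0.13)·1.4423 ≈ 1.2548.
Golden rule sets MPK = n+g+δ: 0.43·k^(0.43−1) = 0.08, so k_gold = (0.43/0.08)^(1/0.57) ≈ 19.1146.
y_gold = 19.1146^0.43 ≈ 3.5562, c_gold = y_gold − 0.08·k_gold ≈ 2.0270.
Gain: Δc = 2.0270 − 1.2548 ≈ 0.7722.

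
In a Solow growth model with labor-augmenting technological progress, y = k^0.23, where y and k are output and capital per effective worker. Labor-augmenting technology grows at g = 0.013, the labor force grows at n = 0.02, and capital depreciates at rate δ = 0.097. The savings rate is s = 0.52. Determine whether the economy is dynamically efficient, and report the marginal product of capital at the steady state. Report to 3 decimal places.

The effective depreciation rate is n + g + δ = 0.02 + 0.013 + 0.097 = 0.13.
Steady-state k*: s·k^0.23 = 0.13·k gives k* = (0.52/0.13)^(1/0.77) ≈ 6.0520.
MPK = 0.23·6.0520^(-0.77) ≈ 0.0575.
MPK < n+g+δ = 0.13, so the economy is dynamically inefficient (over-saving).

dynamically inefficient; MPK ≈ 0.058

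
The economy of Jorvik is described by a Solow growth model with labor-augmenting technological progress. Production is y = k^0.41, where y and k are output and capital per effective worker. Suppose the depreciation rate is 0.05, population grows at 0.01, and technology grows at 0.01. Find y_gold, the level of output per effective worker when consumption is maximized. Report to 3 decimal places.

y_gold ≈ 3.416

n + g + δ = 0.01 + 0.01 + 0.05 = 0.07.
Setting f'(k) = n+g+δ gives 0.41·k^(0.41−1) = 0.07, hence k_gold = (0.41/0.07)^(1/0.59) ≈ 20.0061.
Output: y_gold = k_gold^0.41 = 20.0061^0.41 ≈ 3.4157.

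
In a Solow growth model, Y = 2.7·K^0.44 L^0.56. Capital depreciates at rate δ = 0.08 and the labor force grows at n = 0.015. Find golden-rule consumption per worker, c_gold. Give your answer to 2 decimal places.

c_gold ≈ 11.00

n + δ = 0.015 + 0.08 = 0.095.
Golden rule sets MPK = n+δ: 0.44·2.7·k^(0.44−1) = 0.095, so k_gold = (0.44·2.7/0.095)^(1/0.56) ≈ 91.0111.
y_gold = 2.7·91.0111^0.44 ≈ 19.6501.
c_gold = y_gold − (n+δ)·k_gold = 19.6501 − 0.095·91.0111 ≈ 11.0041.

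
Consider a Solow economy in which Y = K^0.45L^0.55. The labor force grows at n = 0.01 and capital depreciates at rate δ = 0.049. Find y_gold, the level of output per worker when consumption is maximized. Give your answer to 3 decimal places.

y_gold ≈ 5.271

Capital per worker breaks even when investment replaces (n + δ)·k; here n + δ = 0.059.
Setting f'(k) = n+δ gives 0.45·k^(0.45−1) = 0.059, hence k_gold = (0.45/0.059)^(1/0.55) ≈ 40.2061.
Output: y_gold = k_gold^0.45 = 40.2061^0.45 ≈ 5.2715.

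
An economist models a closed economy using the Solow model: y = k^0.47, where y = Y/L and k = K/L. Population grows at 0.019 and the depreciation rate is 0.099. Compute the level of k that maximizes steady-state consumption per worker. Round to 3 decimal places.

k_gold ≈ 13.567

Break-even investment rate: n + δ = 0.019 + 0.099 = 0.118.
Golden rule sets MPK = n+δ: 0.47·k^(0.47−1) = 0.118, so k_gold = (0.47/0.118)^(1/0.53) ≈ 13.5670.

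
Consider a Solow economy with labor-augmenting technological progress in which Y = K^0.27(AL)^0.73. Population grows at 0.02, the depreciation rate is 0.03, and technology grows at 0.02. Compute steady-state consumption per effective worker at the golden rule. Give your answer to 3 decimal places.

n + g + δ = 0.02 + 0.02 + 0.03 = 0.07.
At the golden rule the marginal product of capital equals n+g+δ: 0.27·k^(0.27−1) = 0.07. Solving, k_gold = (0.27/0.07)^(1/0.73) ≈ 6.3548.
y_gold = 6.3548^0.27 ≈ 1.6475.
c_gold = y_gold − (n+g+δ)·k_gold = 1.6475 − 0.07·6.3548 ≈ 1.2027.

c_gold ≈ 1.203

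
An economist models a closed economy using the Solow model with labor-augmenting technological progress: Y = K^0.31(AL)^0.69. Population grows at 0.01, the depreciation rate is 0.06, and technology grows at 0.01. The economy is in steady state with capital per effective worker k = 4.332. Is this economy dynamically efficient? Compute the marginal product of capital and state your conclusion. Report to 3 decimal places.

The effective depreciation rate is n + g + δ = 0.01 + 0.01 + 0.06 = 0.08.
MPK = 0.31·k^(0.31−1) = 0.31·4.332^(-0.69) ≈ 0.1127.
MPK > 0.08, so the economy is dynamically efficient (under-saving).

dynamically efficient; MPK ≈ 0.113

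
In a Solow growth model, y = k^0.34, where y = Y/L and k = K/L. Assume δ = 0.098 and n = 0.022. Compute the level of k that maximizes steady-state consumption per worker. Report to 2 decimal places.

Break-even investment rate: n + δ = 0.022 + 0.098 = 0.12.
Maximizing c = f(k) − (n+δ)·k gives f'(k) = n+δ, i.e. 0.34·k^(0.34−1) = 0.12, so k_gold = (0.34/0.12)^(1/0.66) ≈ 4.8451.

k_gold ≈ 4.85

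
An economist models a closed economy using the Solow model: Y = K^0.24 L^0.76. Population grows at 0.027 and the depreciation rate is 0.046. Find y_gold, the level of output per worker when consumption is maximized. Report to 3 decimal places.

y_gold ≈ 1.456

n + δ = 0.027 + 0.046 = 0.073.
Maximizing c = f(k) − (n+δ)·k gives f'(k) = n+δ, i.e. 0.24·k^(0.24−1) = 0.073, so k_gold = (0.24/0.073)^(1/0.76) ≈ 4.7876.
Output: y_gold = k_gold^0.24 = 4.7876^0.24 ≈ 1.4562.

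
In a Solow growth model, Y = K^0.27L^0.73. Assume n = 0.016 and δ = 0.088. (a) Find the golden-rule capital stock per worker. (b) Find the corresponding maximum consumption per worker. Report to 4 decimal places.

(a) k_gold ≈ 3.6947; (b) c_gold ≈ 1.0389

Capital per worker breaks even when investment replaces (n + δ)·k; here n + δ = 0.104.
Maximizing c = f(k) − (n+δ)·k gives f'(k) = n+δ, i.e. 0.27·k^(0.27−1) = 0.104, so k_gold = (0.27/0.104)^(1/0.73) ≈ 3.6947.
y_gold = 3.6947^0.27 ≈ 1.4231; c_gold = y_gold − 0.104·k_gold ≈ 1.0389.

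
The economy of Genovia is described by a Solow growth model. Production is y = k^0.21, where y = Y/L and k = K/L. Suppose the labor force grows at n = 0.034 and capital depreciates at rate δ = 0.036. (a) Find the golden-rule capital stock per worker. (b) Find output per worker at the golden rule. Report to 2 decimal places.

(a) k_gold ≈ 4.02; (b) y_gold ≈ 1.34

n + δ = 0.034 + 0.036 = 0.07.
At the golden rule the marginal product of capital equals n+δ: 0.21·k^(0.21−1) = 0.07. Solving, k_gold = (0.21/0.07)^(1/0.79) ≈ 4.0175.
y_gold = 4.0175^0.21 ≈ 1.3392.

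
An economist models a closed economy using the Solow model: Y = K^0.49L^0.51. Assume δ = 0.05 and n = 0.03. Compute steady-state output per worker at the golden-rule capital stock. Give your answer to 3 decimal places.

The effective depreciation rate is n + δ = 0.03 + 0.05 = 0.08.
At the golden rule the marginal product of capital equals n+δ: 0.49·k^(0.49−1) = 0.08. Solving, k_gold = (0.49/0.08)^(1/0.51) ≈ 34.9418.
Output: y_gold = k_gold^0.49 = 34.9418^0.49 ≈ 5.7048.

y_gold ≈ 5.705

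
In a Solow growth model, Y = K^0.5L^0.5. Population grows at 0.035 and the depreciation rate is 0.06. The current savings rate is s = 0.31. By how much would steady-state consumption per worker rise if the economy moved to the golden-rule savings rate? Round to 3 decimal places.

Capital per worker breaks even when investment replaces (n + δ)·k; here n + δ = 0.095.
Current steady state (s = 0.31): k* = (0.31/0.095)^(1/0.5) ≈ 10.6482, y* = 10.6482^0.5 ≈ 3.2632, c* = (1−0.31)·3.2632 ≈ 2.2516.
At the golden rule the marginal product of capital equals n+δ: 0.5·k^(0.5−1) = 0.095. Solving, k_gold = (0.5/0.095)^(1/0.5) ≈ 27.7008.
y_gold = 27.7008^0.5 ≈ 5.2632, c_gold = y_gold − 0.095·k_gold ≈ 2.6316.
Gain: Δc = 2.6316 − 2.2516 ≈ 0.3800.

Δc ≈ 0.380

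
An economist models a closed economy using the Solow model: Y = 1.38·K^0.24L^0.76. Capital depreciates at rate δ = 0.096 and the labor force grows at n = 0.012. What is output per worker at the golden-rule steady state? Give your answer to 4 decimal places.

y_gold ≈ 1.9659

Break-even investment rate: n + δ = 0.012 + 0.096 = 0.108.
At the golden rule the marginal product of capital equals n+δ: 0.24·1.38·k^(0.24−1) = 0.108. Solving, k_gold = (0.24·1.38/0.108)^(1/0.76) ≈ 4.3687.
Output: y_gold = 1.38·k_gold^0.24 = 1.38·4.3687^0.24 ≈ 1.9659.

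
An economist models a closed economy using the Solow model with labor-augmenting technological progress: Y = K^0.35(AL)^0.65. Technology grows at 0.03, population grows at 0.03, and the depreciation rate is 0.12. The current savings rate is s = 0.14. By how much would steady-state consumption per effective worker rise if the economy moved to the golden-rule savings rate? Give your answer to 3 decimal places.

Δc ≈ 0.179

Break-even investment rate: n + g + δ = 0.03 + 0.03 + 0.12 = 0.18.
Current steady state (s = 0.14): k* = (0.14/0.18)^(1/0.65) ≈ 0.6793, y* = 0.6793^0.35 ≈ 0.8734, c* = (1−0.14)·0.8734 ≈ 0.7512.
Golden rule sets MPK = n+g+δ: 0.35·k^(0.35−1) = 0.18, so k_gold = (0.35/0.18)^(1/0.65) ≈ 2.7816.
y_gold = 2.7816^0.35 ≈ 1.4306, c_gold = y_gold − 0.18·k_gold ≈ 0.9299.
Gain: Δc = 0.9299 − 0.7512 ≈ 0.1787.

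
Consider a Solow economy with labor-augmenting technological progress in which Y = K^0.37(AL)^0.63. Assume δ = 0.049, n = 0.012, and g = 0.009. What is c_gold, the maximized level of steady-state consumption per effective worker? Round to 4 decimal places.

c_gold ≈ 1.6750

Capital per effective worker breaks even when investment replaces (n + g + δ)·k; here n + g + δ = 0.07.
At the golden rule the marginal product of capital equals n+g+δ: 0.37·k^(0.37−1) = 0.07. Solving, k_gold = (0.37/0.07)^(1/0.63) ≈ 14.0535.
y_gold = 14.0535^0.37 ≈ 2.6588.
c_gold = y_gold − (n+g+δ)·k_gold = 2.6588 − 0.07·14.0535 ≈ 1.6750.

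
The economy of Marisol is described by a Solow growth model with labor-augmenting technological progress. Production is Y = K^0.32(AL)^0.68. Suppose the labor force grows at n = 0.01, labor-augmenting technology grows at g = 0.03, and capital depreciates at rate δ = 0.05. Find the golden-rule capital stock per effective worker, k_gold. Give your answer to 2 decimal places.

k_gold ≈ 6.46

Break-even investment rate: n + g + δ = 0.01 + 0.03 + 0.05 = 0.09.
Maximizing c = f(k) − (n+g+δ)·k gives f'(k) = n+g+δ, i.e. 0.32·k^(0.32−1) = 0.09, so k_gold = (0.32/0.09)^(1/0.68) ≈ 6.4589.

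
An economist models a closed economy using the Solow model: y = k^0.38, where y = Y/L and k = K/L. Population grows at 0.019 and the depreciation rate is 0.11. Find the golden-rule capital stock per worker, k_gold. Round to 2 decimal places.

k_gold ≈ 5.71

The effective depreciation rate is n + δ = 0.019 + 0.11 = 0.129.
At the golden rule the marginal product of capital equals n+δ: 0.38·k^(0.38−1) = 0.129. Solving, k_gold = (0.38/0.129)^(1/0.62) ≈ 5.7117.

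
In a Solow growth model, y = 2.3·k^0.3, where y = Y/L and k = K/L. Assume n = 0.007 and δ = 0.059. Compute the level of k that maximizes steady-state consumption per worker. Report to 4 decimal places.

Capital per worker breaks even when investment replaces (n + δ)·k; here n + δ = 0.066.
At the golden rule the marginal product of capital equals n+δ: 0.3·2.3·k^(0.3−1) = 0.066. Solving, k_gold = (0.3·2.3/0.066)^(1/0.7) ≈ 28.5858.

k_gold ≈ 28.5858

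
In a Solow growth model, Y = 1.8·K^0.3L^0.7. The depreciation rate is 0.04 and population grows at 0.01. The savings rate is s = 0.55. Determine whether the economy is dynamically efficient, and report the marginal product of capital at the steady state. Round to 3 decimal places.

dynamically inefficient; MPK ≈ 0.027

The effective depreciation rate is n + δ = 0.01 + 0.04 = 0.05.
Steady-state k*: s·A·k^0.3 = 0.05·k gives k* = (0.55·1.8/0.05)^(1/0.7) ≈ 71.1834.
MPK = 0.3·1.8·71.1834^(-0.7) ≈ 0.0273.
MPK < n+δ = 0.05, so the economy is dynamically inefficient (over-saving).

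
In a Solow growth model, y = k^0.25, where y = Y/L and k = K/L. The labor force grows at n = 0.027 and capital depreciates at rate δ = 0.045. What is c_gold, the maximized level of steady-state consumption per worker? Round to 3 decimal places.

c_gold ≈ 1.136

n + δ = 0.027 + 0.045 = 0.072.
Maximizing c = f(k) − (n+δ)·k gives f'(k) = n+δ, i.e. 0.25·k^(0.25−1) = 0.072, so k_gold = (0.25/0.072)^(1/0.75) ≈ 5.2579.
y_gold = 5.2579^0.25 ≈ 1.5143.
c_gold = y_gold − (n+δ)·k_gold = 1.5143 − 0.072·5.2579 ≈ 1.1357.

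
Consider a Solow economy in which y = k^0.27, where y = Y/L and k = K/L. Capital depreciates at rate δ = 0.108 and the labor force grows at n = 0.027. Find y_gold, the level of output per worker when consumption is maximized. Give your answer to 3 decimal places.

The effective depreciation rate is n + δ = 0.027 + 0.108 = 0.135.
Golden rule sets MPK = n+δ: 0.27·k^(0.27−1) = 0.135, so k_gold = (0.27/0.135)^(1/0.73) ≈ 2.5845.
Output: y_gold = k_gold^0.27 = 2.5845^0.27 ≈ 1.2922.

y_gold ≈ 1.292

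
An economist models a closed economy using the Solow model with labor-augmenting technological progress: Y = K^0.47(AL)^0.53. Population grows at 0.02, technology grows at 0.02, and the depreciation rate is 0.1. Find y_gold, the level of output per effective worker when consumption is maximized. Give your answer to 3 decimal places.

y_gold ≈ 2.927

Break-even investment rate: n + g + δ = 0.02 + 0.02 + 0.1 = 0.14.
Golden rule sets MPK = n+g+δ: 0.47·k^(0.47−1) = 0.14, so k_gold = (0.47/0.14)^(1/0.53) ≈ 9.8264.
Output: y_gold = k_gold^0.47 = 9.8264^0.47 ≈ 2.9270.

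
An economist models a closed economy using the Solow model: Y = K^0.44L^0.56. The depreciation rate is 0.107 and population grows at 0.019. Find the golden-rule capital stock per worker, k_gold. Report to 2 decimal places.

Break-even investment rate: n + δ = 0.019 + 0.107 = 0.126.
Setting f'(k) = n+δ gives 0.44·k^(0.44−1) = 0.126, hence k_gold = (0.44/0.126)^(1/0.56) ≈ 9.3280.

k_gold ≈ 9.33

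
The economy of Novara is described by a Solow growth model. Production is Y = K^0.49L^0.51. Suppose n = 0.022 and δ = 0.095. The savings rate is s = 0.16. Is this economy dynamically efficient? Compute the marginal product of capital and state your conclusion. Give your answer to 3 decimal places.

dynamically efficient; MPK ≈ 0.358

n + δ = 0.022 + 0.095 = 0.117.
Steady-state k*: s·k^0.49 = 0.117·k gives k* = (0.16/0.117)^(1/0.51) ≈ 1.8473.
MPK = 0.49·1.8473^(-0.51) ≈ 0.3583.
MPK > n+δ = 0.117, so the economy is dynamically efficient (under-saving).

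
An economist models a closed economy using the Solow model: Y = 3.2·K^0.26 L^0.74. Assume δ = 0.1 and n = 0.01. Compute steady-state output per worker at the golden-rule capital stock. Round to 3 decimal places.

y_gold ≈ 6.515

n + δ = 0.01 + 0.1 = 0.11.
Maximizing c = f(k) − (n+δ)·k gives f'(k) = n+δ, i.e. 0.26·3.2·k^(0.26−1) = 0.11, so k_gold = (0.26·3.2/0.11)^(1/0.74) ≈ 15.3983.
Output: y_gold = 3.2·k_gold^0.26 = 3.2·15.3983^0.26 ≈ 6.5147.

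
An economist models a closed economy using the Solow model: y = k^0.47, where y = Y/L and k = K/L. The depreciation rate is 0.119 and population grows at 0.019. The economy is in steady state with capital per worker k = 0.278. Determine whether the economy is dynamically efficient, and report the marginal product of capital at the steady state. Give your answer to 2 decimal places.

The effective depreciation rate is n + δ = 0.019 + 0.119 = 0.138.
MPK = 0.47·k^(0.47−1) = 0.47·0.278^(-0.53) ≈ 0.9263.
MPK > 0.138, so the economy is dynamically efficient (under-saving).

dynamically efficient; MPK ≈ 0.93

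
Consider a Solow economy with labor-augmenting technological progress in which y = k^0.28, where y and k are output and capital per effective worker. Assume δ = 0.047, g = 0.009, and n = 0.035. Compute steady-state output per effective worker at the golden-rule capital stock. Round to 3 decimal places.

y_gold ≈ 1.548

Break-even investment rate: n + g + δ = 0.035 + 0.009 + 0.047 = 0.091.
Golden rule sets MPK = n+g+δ: 0.28·k^(0.28−1) = 0.091, so k_gold = (0.28/0.091)^(1/0.72) ≈ 4.7636.
Output: y_gold = k_gold^0.28 = 4.7636^0.28 ≈ 1.5482.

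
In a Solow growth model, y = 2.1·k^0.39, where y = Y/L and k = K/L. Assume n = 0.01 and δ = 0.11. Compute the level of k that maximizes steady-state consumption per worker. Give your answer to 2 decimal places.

k_gold ≈ 23.30

n + δ = 0.01 + 0.11 = 0.12.
Maximizing c = f(k) − (n+δ)·k gives f'(k) = n+δ, i.e. 0.39·2.1·k^(0.39−1) = 0.12, so k_gold = (0.39·2.1/0.12)^(1/0.61) ≈ 23.3014.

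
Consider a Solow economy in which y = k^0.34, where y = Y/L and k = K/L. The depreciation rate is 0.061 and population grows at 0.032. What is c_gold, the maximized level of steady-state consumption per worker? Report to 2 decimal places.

c_gold ≈ 1.29

n + δ = 0.032 + 0.061 = 0.093.
Maximizing c = f(k) − (n+δ)·k gives f'(k) = n+δ, i.e. 0.34·k^(0.34−1) = 0.093, so k_gold = (0.34/0.093)^(1/0.66) ≈ 7.1289.
y_gold = 7.1289^0.34 ≈ 1.9500.
c_gold = y_gold − (n+δ)·k_gold = 1.9500 − 0.093·7.1289 ≈ 1.2870.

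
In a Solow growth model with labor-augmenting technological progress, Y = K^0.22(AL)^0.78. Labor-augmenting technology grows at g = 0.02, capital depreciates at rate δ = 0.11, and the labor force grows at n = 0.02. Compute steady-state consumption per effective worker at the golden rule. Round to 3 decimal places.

Break-even investment rate: n + g + δ = 0.02 + 0.02 + 0.11 = 0.15.
Maximizing c = f(k) − (n+g+δ)·k gives f'(k) = n+g+δ, i.e. 0.22·k^(0.22−1) = 0.15, so k_gold = (0.22/0.15)^(1/0.78) ≈ 1.6340.
y_gold = 1.6340^0.22 ≈ 1.1141.
c_gold = y_gold − (n+g+δ)·k_gold = 1.1141 − 0.15·1.6340 ≈ 0.8690.

c_gold ≈ 0.869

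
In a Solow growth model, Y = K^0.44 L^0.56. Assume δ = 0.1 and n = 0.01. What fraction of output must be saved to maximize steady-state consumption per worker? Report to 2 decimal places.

s_gold = 0.44

The effective depreciation rate is n + δ = 0.01 + 0.1 = 0.11.
At the golden rule MPK = n+δ, and in any Cobb-Douglas steady state s = (n+δ)·k/y = MPK·k/y = capital's share 0.44.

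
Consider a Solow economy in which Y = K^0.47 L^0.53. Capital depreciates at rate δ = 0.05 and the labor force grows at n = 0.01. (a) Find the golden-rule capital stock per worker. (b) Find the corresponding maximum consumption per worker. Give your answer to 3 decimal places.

(a) k_gold ≈ 48.606; (b) c_gold ≈ 3.289

The effective depreciation rate is n + δ = 0.01 + 0.05 = 0.06.
Maximizing c = f(k) − (n+δ)·k gives f'(k) = n+δ, i.e. 0.47·k^(0.47−1) = 0.06, so k_gold = (0.47/0.06)^(1/0.53) ≈ 48.6062.
y_gold = 48.6062^0.47 ≈ 6.2050; c_gold = y_gold − 0.06·k_gold ≈ 3.2887.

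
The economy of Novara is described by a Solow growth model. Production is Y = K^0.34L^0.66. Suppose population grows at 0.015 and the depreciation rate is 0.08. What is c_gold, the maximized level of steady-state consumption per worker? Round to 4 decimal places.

Break-even investment rate: n + δ = 0.015 + 0.08 = 0.095.
Setting f'(k) = n+δ gives 0.34·k^(0.34−1) = 0.095, hence k_gold = (0.34/0.095)^(1/0.66) ≈ 6.9028.
y_gold = 6.9028^0.34 ≈ 1.9287.
c_gold = y_gold − (n+δ)·k_gold = 1.9287 − 0.095·6.9028 ≈ 1.2730.

c_gold ≈ 1.2730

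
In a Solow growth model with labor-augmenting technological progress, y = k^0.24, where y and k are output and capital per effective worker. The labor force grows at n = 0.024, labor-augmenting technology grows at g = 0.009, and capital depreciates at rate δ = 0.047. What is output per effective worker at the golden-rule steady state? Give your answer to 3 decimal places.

Capital per effective worker breaks even when investment replaces (n + g + δ)·k; here n + g + δ = 0.08.
At the golden rule the marginal product of capital equals n+g+δ: 0.24·k^(0.24−1) = 0.08. Solving, k_gold = (0.24/0.08)^(1/0.76) ≈ 4.2442.
Output: y_gold = k_gold^0.24 = 4.2442^0.24 ≈ 1.4147.

y_gold ≈ 1.415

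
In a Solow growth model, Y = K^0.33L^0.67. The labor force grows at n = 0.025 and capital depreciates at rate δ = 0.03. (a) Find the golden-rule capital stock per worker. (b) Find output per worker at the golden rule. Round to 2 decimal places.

The effective depreciation rate is n + δ = 0.025 + 0.03 = 0.055.
At the golden rule the marginal product of capital equals n+δ: 0.33·k^(0.33−1) = 0.055. Solving, k_gold = (0.33/0.055)^(1/0.67) ≈ 14.5017.
y_gold = 14.5017^0.33 ≈ 2.4170.

(a) k_gold ≈ 14.50; (b) y_gold ≈ 2.42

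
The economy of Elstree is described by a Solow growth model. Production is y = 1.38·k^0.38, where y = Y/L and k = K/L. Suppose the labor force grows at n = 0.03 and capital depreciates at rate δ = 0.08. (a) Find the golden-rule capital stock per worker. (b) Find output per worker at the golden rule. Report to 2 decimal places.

(a) k_gold ≈ 12.42; (b) y_gold ≈ 3.59

n + δ = 0.03 + 0.08 = 0.11.
At the golden rule the marginal product of capital equals n+δ: 0.38·1.38·k^(0.38−1) = 0.11. Solving, k_gold = (0.38·1.38/0.11)^(1/0.62) ≈ 12.4161.
y_gold = 1.38·12.4161^0.38 ≈ 3.5941.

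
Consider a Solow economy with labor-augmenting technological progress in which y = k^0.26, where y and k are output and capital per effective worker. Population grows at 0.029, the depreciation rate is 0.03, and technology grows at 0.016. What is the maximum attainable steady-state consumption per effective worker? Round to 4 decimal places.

Break-even investment rate: n + g + δ = 0.029 + 0.016 + 0.03 = 0.075.
Golden rule sets MPK = n+g+δ: 0.26·k^(0.26−1) = 0.075, so k_gold = (0.26/0.075)^(1/0.74) ≈ 5.3655.
y_gold = 5.3655^0.26 ≈ 1.5477.
c_gold = y_gold − (n+g+δ)·k_gold = 1.5477 − 0.075·5.3655 ≈ 1.1453.

c_gold ≈ 1.1453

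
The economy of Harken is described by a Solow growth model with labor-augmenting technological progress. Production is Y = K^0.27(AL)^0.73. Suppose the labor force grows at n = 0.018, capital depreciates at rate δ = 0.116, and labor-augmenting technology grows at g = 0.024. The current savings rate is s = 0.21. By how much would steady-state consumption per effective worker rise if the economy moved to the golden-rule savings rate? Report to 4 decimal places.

Δc ≈ 0.0123

Capital per effective worker breaks even when investment replaces (n + g + δ)·k; here n + g + δ = 0.158.
Current steady state (s = 0.21): k* = (0.21/0.158)^(1/0.73) ≈ 1.4766, y* = 1.4766^0.27 ≈ 1.1110, c* = (1−0.21)·1.1110 ≈ 0.8777.
At the golden rule the marginal product of capital equals n+g+δ: 0.27·k^(0.27−1) = 0.158. Solving, k_gold = (0.27/0.158)^(1/0.73) ≈ 2.0834.
y_gold = 2.0834^0.27 ≈ 1.2192, c_gold = y_gold − 0.158·k_gold ≈ 0.8900.
Gain: Δc = 0.8900 − 0.8777 ≈ 0.0123.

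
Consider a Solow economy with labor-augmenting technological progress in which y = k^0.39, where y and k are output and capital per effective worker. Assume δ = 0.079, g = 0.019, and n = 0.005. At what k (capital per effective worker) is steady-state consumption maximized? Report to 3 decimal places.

The effective depreciation rate is n + g + δ = 0.005 + 0.019 + 0.079 = 0.103.
At the golden rule the marginal product of capital equals n+g+δ: 0.39·k^(0.39−1) = 0.103. Solving, k_gold = (0.39/0.103)^(1/0.61) ≈ 8.8698.

k_gold ≈ 8.870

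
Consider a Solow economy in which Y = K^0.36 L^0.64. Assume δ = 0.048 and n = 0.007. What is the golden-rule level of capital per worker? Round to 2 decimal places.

Capital per worker breaks even when investment replaces (n + δ)·k; here n + δ = 0.055.
At the golden rule the marginal product of capital equals n+δ: 0.36·k^(0.36−1) = 0.055. Solving, k_gold = (0.36/0.055)^(1/0.64) ≈ 18.8324.

k_gold ≈ 18.83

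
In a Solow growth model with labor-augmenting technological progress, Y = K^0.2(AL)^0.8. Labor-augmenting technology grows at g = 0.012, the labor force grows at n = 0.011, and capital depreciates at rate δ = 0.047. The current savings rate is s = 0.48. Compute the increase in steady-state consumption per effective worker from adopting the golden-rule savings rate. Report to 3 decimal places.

Δc ≈ 0.199

The effective depreciation rate is n + g + δ = 0.011 + 0.012 + 0.047 = 0.07.
Current steady state (s = 0.48): k* = (0.48/0.07)^(1/0.8) ≈ 11.0963, y* = 11.0963^0.2 ≈ 1.6182, c* = (1−0.48)·1.6182 ≈ 0.8415.
Golden rule sets MPK = n+g+δ: 0.2·k^(0.2−1) = 0.07, so k_gold = (0.2/0.07)^(1/0.8) ≈ 3.7146.
y_gold = 3.7146^0.2 ≈ 1.3001, c_gold = y_gold − 0.07·k_gold ≈ 1.0401.
Gain: Δc = 1.0401 − 0.8415 ≈ 0.1986.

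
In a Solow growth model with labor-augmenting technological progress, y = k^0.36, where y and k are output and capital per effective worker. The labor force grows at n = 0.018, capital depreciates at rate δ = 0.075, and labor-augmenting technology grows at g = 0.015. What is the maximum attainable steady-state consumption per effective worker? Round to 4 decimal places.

Break-even investment rate: n + g + δ = 0.018 + 0.015 + 0.075 = 0.108.
At the golden rule the marginal product of capital equals n+g+δ: 0.36·k^(0.36−1) = 0.108. Solving, k_gold = (0.36/0.108)^(1/0.64) ≈ 6.5614.
y_gold = 6.5614^0.36 ≈ 1.9684.
c_gold = y_gold − (n+g+δ)·k_gold = 1.9684 − 0.108·6.5614 ≈ 1.2598.

c_gold ≈ 1.2598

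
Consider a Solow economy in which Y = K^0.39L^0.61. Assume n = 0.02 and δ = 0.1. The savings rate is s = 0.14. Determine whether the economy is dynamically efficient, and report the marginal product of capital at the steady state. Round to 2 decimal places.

dynamically efficient; MPK ≈ 0.33

n + δ = 0.02 + 0.1 = 0.12.
Steady-state k*: s·k^0.39 = 0.12·k gives k* = (0.14/0.12)^(1/0.61) ≈ 1.2875.
MPK = 0.39·1.2875^(-0.61) ≈ 0.3343.
MPK > n+δ = 0.12, so the economy is dynamically efficient (under-saving).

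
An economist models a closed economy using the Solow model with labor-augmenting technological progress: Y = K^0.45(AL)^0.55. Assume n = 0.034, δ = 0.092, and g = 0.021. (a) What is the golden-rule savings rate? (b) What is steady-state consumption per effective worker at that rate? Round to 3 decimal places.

n + g + δ = 0.034 + 0.021 + 0.092 = 0.147.
For Cobb-Douglas, s_gold equals capital's share: s_gold = 0.45.
Golden rule sets MPK = n+g+δ: 0.45·k^(0.45−1) = 0.147, so k_gold = (0.45/0.147)^(1/0.55) ≈ 7.6462.
y_gold = 7.6462^0.45 ≈ 2.4978; c_gold = (1−0.45)·y_gold ≈ 1.3738.

(a) s_gold = 0.450; (b) c_gold ≈ 1.374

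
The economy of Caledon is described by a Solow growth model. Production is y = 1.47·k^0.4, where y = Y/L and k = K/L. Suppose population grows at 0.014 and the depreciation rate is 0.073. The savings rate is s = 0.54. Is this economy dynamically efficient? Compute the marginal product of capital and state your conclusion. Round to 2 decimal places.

n + δ = 0.014 + 0.073 = 0.087.
Steady-state k*: s·A·k^0.4 = 0.087·k gives k* = (0.54·1.47/0.087)^(1/0.6) ≈ 39.8400.
MPK = 0.4·1.47·39.8400^(-0.6) ≈ 0.0644.
MPK < n+δ = 0.087, so the economy is dynamically inefficient (over-saving).

dynamically inefficient; MPK ≈ 0.06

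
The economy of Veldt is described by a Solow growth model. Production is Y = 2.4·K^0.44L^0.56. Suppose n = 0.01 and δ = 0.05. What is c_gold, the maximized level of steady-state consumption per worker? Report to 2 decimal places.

n + δ = 0.01 + 0.05 = 0.06.
At the golden rule the marginal product of capital equals n+δ: 0.44·2.4·k^(0.44−1) = 0.06. Solving, k_gold = (0.44·2.4/0.06)^(1/0.56) ≈ 167.5443.
y_gold = 2.4·167.5443^0.44 ≈ 22.8470.
c_gold = y_gold − (n+δ)·k_gold = 22.8470 − 0.06·167.5443 ≈ 12.7943.

c_gold ≈ 12.79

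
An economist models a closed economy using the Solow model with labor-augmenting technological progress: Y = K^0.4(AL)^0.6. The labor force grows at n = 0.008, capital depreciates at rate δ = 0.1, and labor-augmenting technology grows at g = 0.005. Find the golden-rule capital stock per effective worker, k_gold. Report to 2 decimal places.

n + g + δ = 0.008 + 0.005 + 0.1 = 0.113.
At the golden rule the marginal product of capital equals n+g+δ: 0.4·k^(0.4−1) = 0.113. Solving, k_gold = (0.4/0.113)^(1/0.6) ≈ 8.2218.

k_gold ≈ 8.22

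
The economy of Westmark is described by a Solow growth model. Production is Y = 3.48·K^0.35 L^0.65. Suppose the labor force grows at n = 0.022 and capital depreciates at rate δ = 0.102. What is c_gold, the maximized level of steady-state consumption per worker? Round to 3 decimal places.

c_gold ≈ 7.740

The effective depreciation rate is n + δ = 0.022 + 0.102 = 0.124.
Setting f'(k) = n+δ gives 0.35·3.48·k^(0.35−1) = 0.124, hence k_gold = (0.35·3.48/0.124)^(1/0.65) ≈ 33.6125.
y_gold = 3.48·33.6125^0.35 ≈ 11.9084.
c_gold = y_gold − (n+δ)·k_gold = 11.9084 − 0.124·33.6125 ≈ 7.7405.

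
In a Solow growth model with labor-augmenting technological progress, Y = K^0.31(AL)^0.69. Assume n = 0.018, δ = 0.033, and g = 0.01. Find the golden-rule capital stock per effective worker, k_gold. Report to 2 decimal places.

k_gold ≈ 10.55

n + g + δ = 0.018 + 0.01 + 0.033 = 0.061.
Setting f'(k) = n+g+δ gives 0.31·k^(0.31−1) = 0.061, hence k_gold = (0.31/0.061)^(1/0.69) ≈ 10.5496.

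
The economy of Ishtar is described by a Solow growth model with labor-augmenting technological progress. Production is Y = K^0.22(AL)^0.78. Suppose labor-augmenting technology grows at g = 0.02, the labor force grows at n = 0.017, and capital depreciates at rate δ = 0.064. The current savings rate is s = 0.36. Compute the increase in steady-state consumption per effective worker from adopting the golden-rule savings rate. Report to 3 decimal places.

Break-even investment rate: n + g + δ = 0.017 + 0.02 + 0.064 = 0.101.
Current steady state (s = 0.36): k* = (0.36/0.101)^(1/0.78) ≈ 5.1012, y* = 5.1012^0.22 ≈ 1.4312, c* = (1−0.36)·1.4312 ≈ 0.9159.
Golden rule sets MPK = n+g+δ: 0.22·k^(0.22−1) = 0.101, so k_gold = (0.22/0.101)^(1/0.78) ≈ 2.7131.
y_gold = 2.7131^0.22 ≈ 1.2456, c_gold = y_gold − 0.101·k_gold ≈ 0.9715.
Gain: Δc = 0.9715 − 0.9159 ≈ 0.0556.

Δc ≈ 0.056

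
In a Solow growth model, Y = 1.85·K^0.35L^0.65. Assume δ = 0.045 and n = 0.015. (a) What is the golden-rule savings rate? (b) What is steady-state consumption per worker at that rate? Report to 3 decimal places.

(a) s_gold = 0.350; (b) c_gold ≈ 4.329

Capital per worker breaks even when investment replaces (n + δ)·k; here n + δ = 0.06.
For Cobb-Douglas, s_gold equals capital's share: s_gold = 0.35.
At the golden rule the marginal product of capital equals n+δ: 0.35·1.85·k^(0.35−1) = 0.06. Solving, k_gold = (0.35·1.85/0.06)^(1/0.65) ≈ 38.8478.
y_gold = 1.85·38.8478^0.35 ≈ 6.6596; c_gold = (1−0.35)·y_gold ≈ 4.3288.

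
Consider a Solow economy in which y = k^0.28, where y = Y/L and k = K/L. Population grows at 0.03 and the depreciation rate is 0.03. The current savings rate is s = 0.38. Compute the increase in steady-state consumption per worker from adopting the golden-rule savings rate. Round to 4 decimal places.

Break-even investment rate: n + δ = 0.03 + 0.03 = 0.06.
Current steady state (s = 0.38): k* = (0.38/0.06)^(1/0.72) ≈ 12.9831, y* = 12.9831^0.28 ≈ 2.0500, c* = (1−0.38)·2.0500 ≈ 1.2710.
Golden rule sets MPK = n+δ: 0.28·k^(0.28−1) = 0.06, so k_gold = (0.28/0.06)^(1/0.72) ≈ 8.4952.
y_gold = 8.4952^0.28 ≈ 1.8204, c_gold = y_gold − 0.06·k_gold ≈ 1.3107.
Gain: Δc = 1.3107 − 1.2710 ≈ 0.0397.

Δc ≈ 0.0397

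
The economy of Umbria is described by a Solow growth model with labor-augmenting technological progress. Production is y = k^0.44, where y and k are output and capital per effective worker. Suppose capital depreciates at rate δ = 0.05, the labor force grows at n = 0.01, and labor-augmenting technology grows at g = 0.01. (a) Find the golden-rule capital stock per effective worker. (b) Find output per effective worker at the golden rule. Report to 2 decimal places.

(a) k_gold ≈ 26.65; (b) y_gold ≈ 4.24

Break-even investment rate: n + g + δ = 0.01 + 0.01 + 0.05 = 0.07.
Maximizing c = f(k) − (n+g+δ)·k gives f'(k) = n+g+δ, i.e. 0.44·k^(0.44−1) = 0.07, so k_gold = (0.44/0.07)^(1/0.56) ≈ 26.6461.
y_gold = 26.6461^0.44 ≈ 4.2391.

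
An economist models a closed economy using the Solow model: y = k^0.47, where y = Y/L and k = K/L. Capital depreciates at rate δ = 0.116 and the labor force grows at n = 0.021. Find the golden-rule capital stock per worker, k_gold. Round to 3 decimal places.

The effective depreciation rate is n + δ = 0.021 + 0.116 = 0.137.
Maximizing c = f(k) − (n+δ)·k gives f'(k) = n+δ, i.e. 0.47·k^(0.47−1) = 0.137, so k_gold = (0.47/0.137)^(1/0.53) ≈ 10.2364.

k_gold ≈ 10.236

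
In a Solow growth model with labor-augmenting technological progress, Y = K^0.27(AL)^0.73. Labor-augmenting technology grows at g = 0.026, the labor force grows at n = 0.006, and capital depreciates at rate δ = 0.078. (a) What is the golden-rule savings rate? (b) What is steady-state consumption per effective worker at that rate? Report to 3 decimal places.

n + g + δ = 0.006 + 0.026 + 0.078 = 0.11.
For Cobb-Douglas, s_gold equals capital's share: s_gold = 0.27.
At the golden rule the marginal product of capital equals n+g+δ: 0.27·k^(0.27−1) = 0.11. Solving, k_gold = (0.27/0.11)^(1/0.73) ≈ 3.4214.
y_gold = 3.4214^0.27 ≈ 1.3939; c_gold = (1−0.27)·y_gold ≈ 1.0176.

(a) s_gold = 0.270; (b) c_gold ≈ 1.018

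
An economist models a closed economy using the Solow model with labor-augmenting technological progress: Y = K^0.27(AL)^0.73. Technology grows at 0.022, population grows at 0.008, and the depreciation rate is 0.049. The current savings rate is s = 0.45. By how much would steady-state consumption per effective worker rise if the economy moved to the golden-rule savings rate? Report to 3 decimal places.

Δc ≈ 0.103

The effective depreciation rate is n + g + δ = 0.008 + 0.022 + 0.049 = 0.079.
Current steady state (s = 0.45): k* = (0.45/0.079)^(1/0.73) ≈ 10.8405, y* = 10.8405^0.27 ≈ 1.9031, c* = (1−0.45)·1.9031 ≈ 1.0467.
At the golden rule the marginal product of capital equals n+g+δ: 0.27·k^(0.27−1) = 0.079. Solving, k_gold = (0.27/0.079)^(1/0.73) ≈ 5.3845.
y_gold = 5.3845^0.27 ≈ 1.5755, c_gold = y_gold − 0.079·k_gold ≈ 1.1501.
Gain: Δc = 1.1501 − 1.0467 ≈ 0.1034.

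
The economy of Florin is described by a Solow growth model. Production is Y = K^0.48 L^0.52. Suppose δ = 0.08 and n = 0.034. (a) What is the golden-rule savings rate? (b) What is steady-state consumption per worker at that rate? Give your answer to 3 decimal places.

The effective depreciation rate is n + δ = 0.034 + 0.08 = 0.114.
For Cobb-Douglas, s_gold equals capital's share: s_gold = 0.48.
Maximizing c = f(k) − (n+δ)·k gives f'(k) = n+δ, i.e. 0.48·k^(0.48−1) = 0.114, so k_gold = (0.48/0.114)^(1/0.52) ≈ 15.8726.
y_gold = 15.8726^0.48 ≈ 3.7697; c_gold = (1−0.48)·y_gold ≈ 1.9603.

(a) s_gold = 0.480; (b) c_gold ≈ 1.960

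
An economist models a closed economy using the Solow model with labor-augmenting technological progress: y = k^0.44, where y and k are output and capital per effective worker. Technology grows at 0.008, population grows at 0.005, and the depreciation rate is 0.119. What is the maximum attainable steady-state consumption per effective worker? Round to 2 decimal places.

c_gold ≈ 1.44

n + g + δ = 0.005 + 0.008 + 0.119 = 0.132.
Golden rule sets MPK = n+g+δ: 0.44·k^(0.44−1) = 0.132, so k_gold = (0.44/0.132)^(1/0.56) ≈ 8.5844.
y_gold = 8.5844^0.44 ≈ 2.5753.
c_gold = y_gold − (n+g+δ)·k_gold = 2.5753 − 0.132·8.5844 ≈ 1.4422.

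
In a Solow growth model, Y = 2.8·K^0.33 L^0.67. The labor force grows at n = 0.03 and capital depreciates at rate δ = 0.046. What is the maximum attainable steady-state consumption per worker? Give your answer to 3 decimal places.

c_gold ≈ 6.420

n + δ = 0.03 + 0.046 = 0.076.
Maximizing c = f(k) − (n+δ)·k gives f'(k) = n+δ, i.e. 0.33·2.8·k^(0.33−1) = 0.076, so k_gold = (0.33·2.8/0.076)^(1/0.67) ≈ 41.6094.
y_gold = 2.8·41.6094^0.33 ≈ 9.5828.
c_gold = y_gold − (n+δ)·k_gold = 9.5828 − 0.076·41.6094 ≈ 6.4205.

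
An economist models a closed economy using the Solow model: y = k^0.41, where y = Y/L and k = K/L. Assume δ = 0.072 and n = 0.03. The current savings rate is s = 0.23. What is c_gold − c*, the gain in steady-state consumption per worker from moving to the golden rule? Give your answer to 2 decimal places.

Δc ≈ 0.20

Break-even investment rate: n + δ = 0.03 + 0.072 = 0.102.
Current steady state (s = 0.23): k* = (0.23/0.102)^(1/0.59) ≈ 3.9675, y* = 3.9675^0.41 ≈ 1.7595, c* = (1−0.23)·1.7595 ≈ 1.3548.
Setting f'(k) = n+δ gives 0.41·k^(0.41−1) = 0.102, hence k_gold = (0.41/0.102)^(1/0.59) ≈ 10.5692.
y_gold = 10.5692^0.41 ≈ 2.6294, c_gold = y_gold − 0.102·k_gold ≈ 1.5513.
Gain: Δc = 1.5513 − 1.3548 ≈ 0.1965.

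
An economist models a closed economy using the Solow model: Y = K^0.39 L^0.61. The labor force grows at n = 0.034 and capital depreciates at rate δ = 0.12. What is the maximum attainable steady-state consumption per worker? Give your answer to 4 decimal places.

c_gold ≈ 1.1049

Capital per worker breaks even when investment replaces (n + δ)·k; here n + δ = 0.154.
Maximizing c = f(k) − (n+δ)·k gives f'(k) = n+δ, i.e. 0.39·k^(0.39−1) = 0.154, so k_gold = (0.39/0.154)^(1/0.61) ≈ 4.5872.
y_gold = 4.5872^0.39 ≈ 1.8114.
c_gold = y_gold − (n+δ)·k_gold = 1.8114 − 0.154·4.5872 ≈ 1.1049.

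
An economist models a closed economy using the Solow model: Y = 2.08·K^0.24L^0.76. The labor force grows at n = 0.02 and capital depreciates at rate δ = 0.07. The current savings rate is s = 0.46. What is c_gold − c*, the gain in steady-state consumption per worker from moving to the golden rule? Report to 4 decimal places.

The effective depreciation rate is n + δ = 0.02 + 0.07 = 0.09.
Current steady state (s = 0.46): k* = (0.46·2.08/0.09)^(1/0.76) ≈ 22.4265, y* = 2.08·22.4265^0.24 ≈ 4.3878, c* = (1−0.46)·4.3878 ≈ 2.3694.
Golden rule sets MPK = n+δ: 0.24·2.08·k^(0.24−1) = 0.09, so k_gold = (0.24·2.08/0.09)^(1/0.76) ≈ 9.5277.
y_gold = 2.08·9.5277^0.24 ≈ 3.5729, c_gold = y_gold − 0.09·k_gold ≈ 2.7154.
Gain: Δc = 2.7154 − 2.3694 ≈ 0.3460.

Δc ≈ 0.3460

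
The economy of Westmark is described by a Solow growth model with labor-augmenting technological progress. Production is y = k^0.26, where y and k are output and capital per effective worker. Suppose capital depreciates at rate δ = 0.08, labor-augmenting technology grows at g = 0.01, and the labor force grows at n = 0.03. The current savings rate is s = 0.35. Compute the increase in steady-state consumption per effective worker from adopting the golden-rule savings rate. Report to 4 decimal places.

Δc ≈ 0.0242

n + g + δ = 0.03 + 0.01 + 0.08 = 0.12.
Current steady state (s = 0.35): k* = (0.35/0.12)^(1/0.74) ≈ 4.2484, y* = 4.2484^0.26 ≈ 1.4566, c* = (1−0.35)·1.4566 ≈ 0.9468.
Setting f'(k) = n+g+δ gives 0.26·k^(0.26−1) = 0.12, hence k_gold = (0.26/0.12)^(1/0.74) ≈ 2.8430.
y_gold = 2.8430^0.26 ≈ 1.3121, c_gold = y_gold − 0.12·k_gold ≈ 0.9710.
Gain: Δc = 0.9710 − 0.9468 ≈ 0.0242.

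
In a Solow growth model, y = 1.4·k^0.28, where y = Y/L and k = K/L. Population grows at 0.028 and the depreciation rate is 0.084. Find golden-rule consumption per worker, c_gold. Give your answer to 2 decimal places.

Break-even investment rate: n + δ = 0.028 + 0.084 = 0.112.
Maximizing c = f(k) − (n+δ)·k gives f'(k) = n+δ, i.e. 0.28·1.4·k^(0.28−1) = 0.112, so k_gold = (0.28·1.4/0.112)^(1/0.72) ≈ 5.6971.
y_gold = 1.4·5.6971^0.28 ≈ 2.2788.
c_gold = y_gold − (n+δ)·k_gold = 2.2788 − 0.112·5.6971 ≈ 1.6408.

c_gold ≈ 1.64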